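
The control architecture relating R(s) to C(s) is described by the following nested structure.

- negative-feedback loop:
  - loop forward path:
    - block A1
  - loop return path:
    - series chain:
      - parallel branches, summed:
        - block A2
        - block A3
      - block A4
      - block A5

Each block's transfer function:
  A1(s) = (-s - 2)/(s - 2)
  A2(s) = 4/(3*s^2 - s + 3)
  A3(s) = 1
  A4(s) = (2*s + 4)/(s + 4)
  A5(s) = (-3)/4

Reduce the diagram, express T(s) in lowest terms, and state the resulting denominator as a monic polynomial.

[1] sum the parallel branches A2, A3 gives (3*s^2 - s + 7)/(3*s^2 - s + 3)
[2] reduce the series chain (A2+A3), A4, A5 gives (-9*s^3 - 15*s^2 - 15*s - 42)/(6*s^3 + 22*s^2 - 2*s + 24)
[3] apply the feedback formula to A1, ((A2+A3)*A4*A5) gives (-6*s^4 - 34*s^3 - 42*s^2 - 20*s - 48)/(15*s^4 + 43*s^3 - s^2 + 100*s + 36)
Step 3 gives the fully reduced T(s), with no common factor left to cancel. The denominator's leading coefficient is 15, so divide each of its coefficients by 15 to get the monic form.

Final answer: s^4 + 43*s^3/15 - s^2/15 + 20*s/3 + 12/5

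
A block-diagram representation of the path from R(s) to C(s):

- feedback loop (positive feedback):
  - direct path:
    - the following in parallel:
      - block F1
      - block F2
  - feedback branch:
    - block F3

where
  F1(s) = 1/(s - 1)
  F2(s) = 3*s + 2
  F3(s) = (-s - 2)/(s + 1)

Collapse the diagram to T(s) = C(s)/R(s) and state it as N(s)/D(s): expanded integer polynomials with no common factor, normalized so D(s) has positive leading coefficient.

Step 1 - sum the parallel branches F1, F2 = (3*s^2 - s - 1)/(s - 1)
Step 2 - close the feedback loop around (F1+F2), F3, giving the overall T(s)

Final answer: (3*s^3 + 2*s^2 - 2*s - 1)/(3*s^3 + 6*s^2 - 3*s - 3)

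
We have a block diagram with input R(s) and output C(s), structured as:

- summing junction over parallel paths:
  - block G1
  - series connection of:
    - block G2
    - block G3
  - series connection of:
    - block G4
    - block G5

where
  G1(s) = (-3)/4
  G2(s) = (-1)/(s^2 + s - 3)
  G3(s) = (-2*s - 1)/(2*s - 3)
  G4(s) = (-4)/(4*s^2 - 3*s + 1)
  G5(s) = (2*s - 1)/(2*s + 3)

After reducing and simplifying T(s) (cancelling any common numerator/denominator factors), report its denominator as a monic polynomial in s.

Step 1 - reduce the series chain G2, G3, giving (2*s + 1)/(2*s^3 - s^2 - 9*s + 9)
Step 2 - cascade G4, G5, giving (4 - 8*s)/(8*s^3 + 6*s^2 - 7*s + 3)
Step 3 - reduce the parallel group G1, (G2*G3), (G4*G5), giving (-48*s^6 - 12*s^5 + 276*s^4 + 51*s^3 - 102*s^2 - 166*s + 75)/(64*s^6 + 16*s^5 - 368*s^4 + 124*s^3 + 456*s^2 - 360*s + 108)
The result of step 3 is T(s) in lowest terms. Its denominator has leading coefficient 64; dividing the denominator through by 64 makes it monic.

Final answer: s^6 + s^5/4 - 23*s^4/4 + 31*s^3/16 + 57*s^2/8 - 45*s/8 + 27/16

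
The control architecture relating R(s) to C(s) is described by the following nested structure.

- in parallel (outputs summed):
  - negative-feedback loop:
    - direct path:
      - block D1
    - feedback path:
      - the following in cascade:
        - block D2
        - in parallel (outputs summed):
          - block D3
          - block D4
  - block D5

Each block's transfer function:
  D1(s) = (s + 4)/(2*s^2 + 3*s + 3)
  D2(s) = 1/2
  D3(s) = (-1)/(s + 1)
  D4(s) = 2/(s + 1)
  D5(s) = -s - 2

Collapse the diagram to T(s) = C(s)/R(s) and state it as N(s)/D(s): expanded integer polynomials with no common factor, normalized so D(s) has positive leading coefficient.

Step 1. combine D3, D4 in parallel; result 1/(s + 1)
Step 2. cascade D2, (D3+D4); result 1/(2*s + 2)
Step 3. collapse the loop (D1 forward, (D2*(D3+D4)) return); result (2*s^2 + 10*s + 8)/(4*s^3 + 10*s^2 + 13*s + 10)
Step 4. add [D1/(1+D1*(D2*(D3+D4)))], D5 (parallel) - this is the overall T(s), already in the required normalized form

Answer: (-4*s^4 - 18*s^3 - 31*s^2 - 26*s - 12)/(4*s^3 + 10*s^2 + 13*s + 10)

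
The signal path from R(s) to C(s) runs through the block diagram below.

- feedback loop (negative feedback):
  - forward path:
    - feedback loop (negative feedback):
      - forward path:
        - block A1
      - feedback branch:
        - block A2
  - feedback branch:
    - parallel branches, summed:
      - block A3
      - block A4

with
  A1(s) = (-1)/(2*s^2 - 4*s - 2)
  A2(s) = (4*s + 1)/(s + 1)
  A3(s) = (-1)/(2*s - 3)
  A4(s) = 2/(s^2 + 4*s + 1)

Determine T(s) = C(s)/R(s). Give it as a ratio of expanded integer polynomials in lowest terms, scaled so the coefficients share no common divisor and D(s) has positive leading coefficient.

Reducing step by step:

1. close the feedback loop around A1, A2 gives (-s - 1)/(2*s^3 - 2*s^2 - 10*s - 3)
2. parallel reduction of A3, A4 gives (-s^2 - 7)/(2*s^3 + 5*s^2 - 10*s - 3)
3. collapse the loop ([A1/(1+A1*A2)] forward, (A3+A4) return); the result is T(s) itself (integer coefficients, no common factor, positive leading denominator coefficient)

Answer: (-2*s^4 - 7*s^3 + 5*s^2 + 13*s + 3)/(4*s^6 + 6*s^5 - 50*s^4 - 41*s^3 + 92*s^2 + 67*s + 16)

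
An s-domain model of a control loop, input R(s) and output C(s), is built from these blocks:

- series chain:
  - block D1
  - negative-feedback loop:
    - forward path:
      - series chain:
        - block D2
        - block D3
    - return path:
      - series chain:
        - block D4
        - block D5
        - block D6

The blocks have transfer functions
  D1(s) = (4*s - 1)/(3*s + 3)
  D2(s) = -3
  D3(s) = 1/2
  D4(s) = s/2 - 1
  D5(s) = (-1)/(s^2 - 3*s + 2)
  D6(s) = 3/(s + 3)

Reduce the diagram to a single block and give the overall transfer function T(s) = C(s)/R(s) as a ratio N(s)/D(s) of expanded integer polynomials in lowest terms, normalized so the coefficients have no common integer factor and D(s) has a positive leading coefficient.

The answer is (-8*s^3 - 14*s^2 + 28*s - 6)/(4*s^3 + 12*s^2 + 5*s - 3).

Reasoning:
1. multiply D2, D3 (series) -> (-3)/2
2. multiply D4, D5, D6 (series) -> (-3)/(2*s^2 + 4*s - 6)
3. feedback reduction of (D2*D3), (D4*D5*D6) -> (-6*s^2 - 12*s + 18)/(4*s^2 + 8*s - 3)
4. series reduction of D1, [(D2*D3)/(1+(D2*D3)*(D4*D5*D6))], which is the overall transfer function T(s) = C(s)/R(s) in lowest terms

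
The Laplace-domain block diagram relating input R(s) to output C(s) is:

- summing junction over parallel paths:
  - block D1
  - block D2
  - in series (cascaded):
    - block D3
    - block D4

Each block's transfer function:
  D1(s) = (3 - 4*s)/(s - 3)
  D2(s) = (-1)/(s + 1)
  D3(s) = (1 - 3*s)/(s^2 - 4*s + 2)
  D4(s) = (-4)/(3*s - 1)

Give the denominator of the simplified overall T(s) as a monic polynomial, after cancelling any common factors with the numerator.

(1) multiply D3, D4 (series) gives 4/(s^2 - 4*s + 2)
(2) reduce the parallel group D1, D2, (D3*D4) gives (-4*s^4 + 14*s^3 + 10*s^2 - 36*s)/(s^4 - 6*s^3 + 7*s^2 + 8*s - 6)
No further cancellation is possible in the step-2 result, so that is T(s). Its denominator is already monic.

Answer: s^4 - 6*s^3 + 7*s^2 + 8*s - 6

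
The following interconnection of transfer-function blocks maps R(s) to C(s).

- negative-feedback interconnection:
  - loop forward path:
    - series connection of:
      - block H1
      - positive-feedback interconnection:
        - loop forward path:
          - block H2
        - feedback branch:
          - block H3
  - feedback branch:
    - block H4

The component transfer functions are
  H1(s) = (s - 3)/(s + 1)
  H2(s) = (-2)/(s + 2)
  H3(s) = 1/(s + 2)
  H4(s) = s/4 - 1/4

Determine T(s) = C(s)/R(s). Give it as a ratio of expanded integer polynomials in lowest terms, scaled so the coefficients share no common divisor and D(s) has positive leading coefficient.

The answer is (-4*s^2 + 4*s + 24)/(s^3 + 12*s^2 + 25*s + 6).

Reasoning:
Step 1: reduce the feedback loop with forward H2 and return H3; result (-2*s - 4)/(s^2 + 4*s + 6)
Step 2: series reduction of H1, [H2/(1-H2*H3)]; result (-2*s^2 + 2*s + 12)/(s^3 + 5*s^2 + 10*s + 6)
Step 3: close the feedback loop around (H1*[H2/(1-H2*H3)]), H4, giving the overall T(s)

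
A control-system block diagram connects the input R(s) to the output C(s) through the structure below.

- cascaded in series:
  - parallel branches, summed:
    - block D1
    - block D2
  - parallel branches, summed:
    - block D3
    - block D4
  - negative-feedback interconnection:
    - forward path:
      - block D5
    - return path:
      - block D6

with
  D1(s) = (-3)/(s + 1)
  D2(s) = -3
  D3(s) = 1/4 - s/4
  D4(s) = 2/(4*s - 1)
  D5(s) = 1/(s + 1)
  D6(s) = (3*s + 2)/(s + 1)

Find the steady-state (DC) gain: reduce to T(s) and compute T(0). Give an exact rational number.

1. combine D1, D2 in parallel -> (-3*s - 6)/(s + 1)
2. sum the parallel branches D3, D4 -> (-4*s^2 + 5*s + 7)/(16*s - 4)
3. close the feedback loop around D5, D6 -> (s + 1)/(s^2 + 5*s + 3)
4. series reduction of (D1+D2), (D3+D4), [D5/(1+D5*D6)] -> (12*s^3 + 9*s^2 - 51*s - 42)/(16*s^3 + 76*s^2 + 28*s - 12)
Evaluating the step-4 result (the overall T(s)) at s = 0 gives T(0) = -42/(-12) = 7/2.

Hence the answer: 7/2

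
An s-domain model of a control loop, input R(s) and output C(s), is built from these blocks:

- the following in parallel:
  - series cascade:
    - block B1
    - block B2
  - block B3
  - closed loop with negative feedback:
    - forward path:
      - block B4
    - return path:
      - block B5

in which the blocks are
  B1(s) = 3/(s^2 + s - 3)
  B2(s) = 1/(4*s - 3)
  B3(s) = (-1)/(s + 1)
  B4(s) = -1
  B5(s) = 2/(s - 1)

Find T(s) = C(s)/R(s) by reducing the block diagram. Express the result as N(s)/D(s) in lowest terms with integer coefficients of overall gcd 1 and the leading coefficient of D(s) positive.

First reduce the diagram to T(s).

Step 1: combine B1, B2 in series gives 3/(4*s^3 + s^2 - 15*s + 9)
Step 2: apply the feedback formula to B4, B5 gives (1 - s)/(s - 3)
Step 3: parallel reduction of (B1*B2), B3, [B4/(1+B4*B5)] - this is the overall T(s), already in the required normalized form

Answer: (-4*s^5 - 5*s^4 + 30*s^3 + 13*s^2 - 75*s + 27)/(4*s^5 - 7*s^4 - 29*s^3 + 36*s^2 + 27*s - 27)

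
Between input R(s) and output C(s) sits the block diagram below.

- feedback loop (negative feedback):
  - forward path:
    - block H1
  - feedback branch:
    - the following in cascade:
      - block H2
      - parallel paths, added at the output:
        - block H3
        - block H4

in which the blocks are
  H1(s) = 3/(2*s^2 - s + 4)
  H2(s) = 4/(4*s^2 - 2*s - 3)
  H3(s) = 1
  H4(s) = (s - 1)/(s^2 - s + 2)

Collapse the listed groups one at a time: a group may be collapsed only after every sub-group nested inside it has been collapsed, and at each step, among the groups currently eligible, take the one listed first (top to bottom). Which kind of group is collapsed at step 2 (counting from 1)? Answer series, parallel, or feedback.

[1] combine H3, H4 in parallel
[2] combine H2, (H3+H4) in series
[3] apply the feedback formula to H1, (H2*(H3+H4))
So the answer for step 2 is series.

Answer: series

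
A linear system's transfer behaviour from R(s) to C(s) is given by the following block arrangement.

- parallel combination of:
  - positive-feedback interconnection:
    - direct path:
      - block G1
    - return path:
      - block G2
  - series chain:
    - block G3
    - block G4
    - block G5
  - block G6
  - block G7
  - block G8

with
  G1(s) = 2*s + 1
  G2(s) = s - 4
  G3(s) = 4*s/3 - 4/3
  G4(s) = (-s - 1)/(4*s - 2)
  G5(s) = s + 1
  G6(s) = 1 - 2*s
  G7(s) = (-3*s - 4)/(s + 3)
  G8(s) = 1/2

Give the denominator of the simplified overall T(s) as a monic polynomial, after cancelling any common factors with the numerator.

Step 1. feedback reduction of G1, G2: (-2*s - 1)/(2*s^2 - 7*s - 5)
Step 2. cascade G3, G4, G5: (-2*s^3 - 2*s^2 + 2*s + 2)/(6*s - 3)
Step 3. combine [G1/(1-G1*G2)], (G3*G4*G5), G6, G7, G8 in parallel: (-8*s^6 - 52*s^5 + 128*s^4 + 912*s^3 - 93*s^2 - 392*s - 27)/(24*s^4 - 24*s^3 - 306*s^2 - 24*s + 90)
T(s) is the step-3 result (common factors already cancelled). Leading coefficient of the denominator: 24. Divide through by 24 for the monic polynomial.

Hence the answer: s^4 - s^3 - 51*s^2/4 - s + 15/4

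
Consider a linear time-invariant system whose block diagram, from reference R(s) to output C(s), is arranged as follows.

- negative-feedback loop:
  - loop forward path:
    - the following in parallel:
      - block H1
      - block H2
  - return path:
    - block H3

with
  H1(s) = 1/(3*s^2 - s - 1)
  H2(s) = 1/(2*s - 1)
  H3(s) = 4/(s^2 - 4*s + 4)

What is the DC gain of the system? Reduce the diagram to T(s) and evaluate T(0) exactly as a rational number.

Reducing step by step:

Step 1. add H1, H2 (parallel) = (3*s^2 + s - 2)/(6*s^3 - 5*s^2 - s + 1)
Step 2. reduce the feedback loop with forward (H1+H2) and return H3 = (3*s^4 - 11*s^3 + 6*s^2 + 12*s - 8)/(6*s^5 - 29*s^4 + 43*s^3 - 3*s^2 - 4*s - 4)
Evaluating the step-2 result (the overall T(s)) at s = 0 gives T(0) = -8/(-4) = 2.

Answer: 2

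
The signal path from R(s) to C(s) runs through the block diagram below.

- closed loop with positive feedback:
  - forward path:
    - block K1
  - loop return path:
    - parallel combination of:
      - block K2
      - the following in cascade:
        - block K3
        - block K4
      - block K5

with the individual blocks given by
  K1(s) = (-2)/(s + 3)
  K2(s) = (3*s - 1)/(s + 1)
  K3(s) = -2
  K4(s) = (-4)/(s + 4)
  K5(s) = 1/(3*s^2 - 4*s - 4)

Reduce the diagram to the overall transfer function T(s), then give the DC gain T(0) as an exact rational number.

[1] reduce the series chain K3, K4, giving 8/(s + 4)
[2] combine K2, (K3*K4), K5 in parallel, giving (9*s^4 + 45*s^3 - 75*s^2 - 87*s - 12)/(3*s^4 + 11*s^3 - 12*s^2 - 36*s - 16)
[3] apply the feedback formula to K1, (K2+(K3*K4)+K5), giving (-6*s^4 - 22*s^3 + 24*s^2 + 72*s + 32)/(3*s^5 + 38*s^4 + 111*s^3 - 222*s^2 - 298*s - 72)
DC gain: substitute s = 0 into T(s) from step 3: T(0) = 32/(-72) = -4/9.

Final answer: -4/9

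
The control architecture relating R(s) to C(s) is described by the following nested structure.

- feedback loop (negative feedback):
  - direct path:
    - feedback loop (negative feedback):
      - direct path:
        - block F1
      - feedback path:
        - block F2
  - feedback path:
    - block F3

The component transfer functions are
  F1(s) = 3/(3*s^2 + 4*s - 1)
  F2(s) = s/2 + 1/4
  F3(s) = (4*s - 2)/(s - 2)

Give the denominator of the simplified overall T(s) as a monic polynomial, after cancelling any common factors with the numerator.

Reducing step by step:

(1) apply the feedback formula to F1, F2: 12/(12*s^2 + 22*s - 1)
(2) collapse the loop ([F1/(1+F1*F2)] forward, F3 return): (12*s - 24)/(12*s^3 - 2*s^2 + 3*s - 22)
Step 2 gives the fully reduced T(s), with no common factor left to cancel. The denominator's leading coefficient is 12, so divide each of its coefficients by 12 to get the monic form.

Answer: s^3 - s^2/6 + s/4 - 11/6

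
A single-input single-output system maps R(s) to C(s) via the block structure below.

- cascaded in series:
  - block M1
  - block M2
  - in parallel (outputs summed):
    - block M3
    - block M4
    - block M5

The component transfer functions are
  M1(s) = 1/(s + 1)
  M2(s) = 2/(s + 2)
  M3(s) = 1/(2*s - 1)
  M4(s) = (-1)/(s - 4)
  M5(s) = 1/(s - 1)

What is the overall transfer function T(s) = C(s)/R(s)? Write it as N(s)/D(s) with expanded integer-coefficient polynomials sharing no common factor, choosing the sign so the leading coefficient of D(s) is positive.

Step 1: combine M3, M4, M5 in parallel gives (s^2 - 11*s + 7)/(2*s^3 - 11*s^2 + 13*s - 4)
Step 2: cascade M1, M2, (M3+M4+M5), giving the overall T(s)

Hence the answer: (2*s^2 - 22*s + 14)/(2*s^5 - 5*s^4 - 16*s^3 + 13*s^2 + 14*s - 8)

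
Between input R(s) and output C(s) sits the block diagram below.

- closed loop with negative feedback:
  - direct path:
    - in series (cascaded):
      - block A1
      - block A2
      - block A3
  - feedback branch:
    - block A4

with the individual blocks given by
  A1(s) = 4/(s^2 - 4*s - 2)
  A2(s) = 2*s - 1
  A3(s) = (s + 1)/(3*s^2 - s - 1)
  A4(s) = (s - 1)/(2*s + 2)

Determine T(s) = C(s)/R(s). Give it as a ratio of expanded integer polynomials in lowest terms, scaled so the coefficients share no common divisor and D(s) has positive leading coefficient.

[1] cascade A1, A2, A3 = (8*s^2 + 4*s - 4)/(3*s^4 - 13*s^3 - 3*s^2 + 6*s + 2)
[2] close the feedback loop around (A1*A2*A3), A4 - this is the overall T(s), already in the required normalized form

Final answer: (8*s^2 + 4*s - 4)/(3*s^4 - 13*s^3 + s^2 + 4)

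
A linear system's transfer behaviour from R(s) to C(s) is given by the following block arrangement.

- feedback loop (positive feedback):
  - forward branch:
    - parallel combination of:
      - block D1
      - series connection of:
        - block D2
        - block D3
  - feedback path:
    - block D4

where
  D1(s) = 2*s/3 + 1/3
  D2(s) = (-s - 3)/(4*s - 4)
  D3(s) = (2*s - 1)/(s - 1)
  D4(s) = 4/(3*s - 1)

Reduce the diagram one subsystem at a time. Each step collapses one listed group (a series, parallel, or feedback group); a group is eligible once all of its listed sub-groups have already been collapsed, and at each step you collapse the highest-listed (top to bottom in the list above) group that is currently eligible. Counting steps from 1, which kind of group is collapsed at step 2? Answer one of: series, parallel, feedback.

Reducing step by step:

Step 1. multiply D2, D3 (series)
Step 2. add D1, (D2*D3) (parallel)
Step 3. apply the feedback formula to (D1+(D2*D3)), D4
Step 2 collapses a parallel group.

Answer: parallel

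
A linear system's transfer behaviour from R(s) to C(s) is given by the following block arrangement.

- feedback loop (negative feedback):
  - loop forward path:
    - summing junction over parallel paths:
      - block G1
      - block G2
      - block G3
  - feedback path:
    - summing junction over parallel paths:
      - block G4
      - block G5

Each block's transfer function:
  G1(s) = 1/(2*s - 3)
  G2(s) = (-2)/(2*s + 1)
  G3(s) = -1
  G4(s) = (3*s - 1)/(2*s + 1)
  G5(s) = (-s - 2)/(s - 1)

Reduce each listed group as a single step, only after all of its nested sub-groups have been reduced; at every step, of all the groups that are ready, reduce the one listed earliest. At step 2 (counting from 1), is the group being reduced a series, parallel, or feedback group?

Step 1. combine G1, G2, G3 in parallel
Step 2. combine G4, G5 in parallel
Step 3. feedback reduction of (G1+G2+G3), (G4+G5)
The group at step 2 is a parallel group.

Hence the answer: parallel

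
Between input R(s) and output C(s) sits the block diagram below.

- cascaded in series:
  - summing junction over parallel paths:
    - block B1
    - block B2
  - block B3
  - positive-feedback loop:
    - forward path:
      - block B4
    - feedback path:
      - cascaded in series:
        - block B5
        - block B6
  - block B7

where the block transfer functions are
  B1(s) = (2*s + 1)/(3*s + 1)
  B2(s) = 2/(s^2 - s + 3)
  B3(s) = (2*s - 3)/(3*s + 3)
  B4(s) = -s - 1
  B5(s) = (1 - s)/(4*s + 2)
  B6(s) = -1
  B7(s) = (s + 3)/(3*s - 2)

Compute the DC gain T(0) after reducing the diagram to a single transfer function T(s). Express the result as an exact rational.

Step 1. reduce the parallel group B1, B2, giving (2*s^3 - s^2 + 11*s + 5)/(3*s^3 - 2*s^2 + 8*s + 3)
Step 2. multiply B5, B6 (series), giving (s - 1)/(4*s + 2)
Step 3. collapse the loop (B4 forward, (B5*B6) return), giving (-4*s^2 - 6*s - 2)/(s^2 + 4*s + 1)
Step 4. reduce the series chain (B1+B2), B3, [B4/(1-B4*(B5*B6))], B7, giving (-16*s^6 - 24*s^5 - 12*s^4 - 210*s^3 + 232*s^2 + 348*s + 90)/(27*s^6 + 72*s^5 - 33*s^4 + 279*s^3 - 18*s^2 - 93*s - 18)
DC gain: substitute s = 0 into T(s) from step 4: T(0) = 90/(-18) = -5.

Answer: -5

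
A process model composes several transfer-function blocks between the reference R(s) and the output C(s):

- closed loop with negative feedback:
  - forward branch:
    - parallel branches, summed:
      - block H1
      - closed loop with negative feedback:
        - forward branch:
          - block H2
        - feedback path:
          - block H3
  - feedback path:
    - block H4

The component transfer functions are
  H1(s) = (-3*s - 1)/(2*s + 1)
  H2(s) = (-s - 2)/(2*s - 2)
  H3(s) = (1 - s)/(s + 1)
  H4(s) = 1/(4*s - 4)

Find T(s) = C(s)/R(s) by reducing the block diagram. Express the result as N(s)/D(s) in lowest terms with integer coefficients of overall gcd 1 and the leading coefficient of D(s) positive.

Step 1. collapse the loop (H2 forward, H3 return) = (-s^2 - 3*s - 2)/(3*s^2 + s - 4)
Step 2. combine H1, [H2/(1+H2*H3)] in parallel = (-11*s^3 - 13*s^2 + 4*s + 2)/(6*s^3 + 5*s^2 - 7*s - 4)
Step 3. feedback reduction of (H1+[H2/(1+H2*H3)]), H4, giving the overall T(s)

Therefore the answer is (-44*s^4 - 8*s^3 + 68*s^2 - 8*s - 8)/(24*s^4 - 15*s^3 - 61*s^2 + 16*s + 18).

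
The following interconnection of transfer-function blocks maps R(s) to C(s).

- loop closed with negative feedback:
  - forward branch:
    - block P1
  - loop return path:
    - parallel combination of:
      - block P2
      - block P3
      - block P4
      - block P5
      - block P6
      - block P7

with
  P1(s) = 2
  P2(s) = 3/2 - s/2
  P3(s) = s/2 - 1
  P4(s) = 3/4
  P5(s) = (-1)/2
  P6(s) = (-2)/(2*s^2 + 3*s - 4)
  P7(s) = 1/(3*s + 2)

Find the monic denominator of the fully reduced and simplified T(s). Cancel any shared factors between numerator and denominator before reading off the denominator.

The answer is s^3 + 73*s^2/30 - 7*s/5 - 12/5.

Reasoning:
Step 1: reduce the parallel group P2, P3, P4, P5, P6, P7; result (18*s^3 + 47*s^2 - 30*s - 56)/(24*s^3 + 52*s^2 - 24*s - 32)
Step 2: collapse the loop (P1 forward, (P2+P3+P4+P5+P6+P7) return); result (24*s^3 + 52*s^2 - 24*s - 32)/(30*s^3 + 73*s^2 - 42*s - 72)
The result of step 2 is T(s) in lowest terms. Its denominator has leading coefficient 30; dividing the denominator through by 30 makes it monic.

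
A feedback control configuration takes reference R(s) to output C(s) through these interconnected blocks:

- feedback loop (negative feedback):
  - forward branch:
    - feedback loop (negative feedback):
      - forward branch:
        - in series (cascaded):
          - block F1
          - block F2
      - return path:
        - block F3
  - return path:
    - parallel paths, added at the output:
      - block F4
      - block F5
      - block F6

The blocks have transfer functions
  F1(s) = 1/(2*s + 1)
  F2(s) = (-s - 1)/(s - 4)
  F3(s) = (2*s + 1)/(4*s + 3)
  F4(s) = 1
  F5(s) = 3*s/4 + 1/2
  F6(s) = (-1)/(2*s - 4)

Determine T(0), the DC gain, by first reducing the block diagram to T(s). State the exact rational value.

First reduce the diagram to T(s).

Step 1: combine F1, F2 in series gives (-s - 1)/(2*s^2 - 7*s - 4)
Step 2: collapse the loop ((F1*F2) forward, F3 return) gives (-4*s^2 - 7*s - 3)/(8*s^3 - 24*s^2 - 40*s - 13)
Step 3: reduce the parallel group F4, F5, F6 gives (3*s^2 - 14)/(4*s - 8)
Step 4: reduce the feedback loop with forward [(F1*F2)/(1+(F1*F2)*F3)] and return (F4+F5+F6) gives (-16*s^3 + 4*s^2 + 44*s + 24)/(20*s^4 - 181*s^3 + 79*s^2 + 366*s + 146)
The step-4 result is T(s). Setting s = 0: T(0) = 24/146 = 12/73.

Answer: 12/73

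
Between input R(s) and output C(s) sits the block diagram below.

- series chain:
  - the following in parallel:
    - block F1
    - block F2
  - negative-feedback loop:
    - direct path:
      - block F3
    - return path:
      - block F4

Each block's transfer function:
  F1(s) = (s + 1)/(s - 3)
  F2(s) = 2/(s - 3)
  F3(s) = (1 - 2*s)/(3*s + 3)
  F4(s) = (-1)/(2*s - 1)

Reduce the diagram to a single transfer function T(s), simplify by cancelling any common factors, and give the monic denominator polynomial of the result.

Answer: s^2 - 5*s/3 - 4

Working:
Step 1. sum the parallel branches F1, F2 = (s + 3)/(s - 3)
Step 2. reduce the feedback loop with forward F3 and return F4 = (1 - 2*s)/(3*s + 4)
Step 3. multiply (F1+F2), [F3/(1+F3*F4)] (series) = (-2*s^2 - 5*s + 3)/(3*s^2 - 5*s - 12)
T(s) is the step-3 result (common factors already cancelled). Leading coefficient of the denominator: 3. Divide through by 3 for the monic polynomial.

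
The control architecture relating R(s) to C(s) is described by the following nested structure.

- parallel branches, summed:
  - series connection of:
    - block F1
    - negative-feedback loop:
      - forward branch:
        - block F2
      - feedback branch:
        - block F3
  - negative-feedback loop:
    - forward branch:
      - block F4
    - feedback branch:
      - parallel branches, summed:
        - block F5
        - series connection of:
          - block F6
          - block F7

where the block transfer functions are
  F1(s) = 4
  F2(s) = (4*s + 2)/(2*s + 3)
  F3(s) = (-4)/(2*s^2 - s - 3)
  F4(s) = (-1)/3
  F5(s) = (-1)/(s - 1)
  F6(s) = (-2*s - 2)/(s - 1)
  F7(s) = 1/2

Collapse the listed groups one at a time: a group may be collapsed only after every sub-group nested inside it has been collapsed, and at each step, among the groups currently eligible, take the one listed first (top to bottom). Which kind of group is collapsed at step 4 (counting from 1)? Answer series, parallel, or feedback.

Answer: parallel

Working:
[1] reduce the feedback loop with forward F2 and return F3
[2] multiply F1, [F2/(1+F2*F3)] (series)
[3] multiply F6, F7 (series)
[4] combine F5, (F6*F7) in parallel
[5] reduce the feedback loop with forward F4 and return (F5+(F6*F7))
[6] combine (F1*[F2/(1+F2*F3)]), [F4/(1+F4*(F5+(F6*F7)))] in parallel
At step 4 the group reduced is parallel.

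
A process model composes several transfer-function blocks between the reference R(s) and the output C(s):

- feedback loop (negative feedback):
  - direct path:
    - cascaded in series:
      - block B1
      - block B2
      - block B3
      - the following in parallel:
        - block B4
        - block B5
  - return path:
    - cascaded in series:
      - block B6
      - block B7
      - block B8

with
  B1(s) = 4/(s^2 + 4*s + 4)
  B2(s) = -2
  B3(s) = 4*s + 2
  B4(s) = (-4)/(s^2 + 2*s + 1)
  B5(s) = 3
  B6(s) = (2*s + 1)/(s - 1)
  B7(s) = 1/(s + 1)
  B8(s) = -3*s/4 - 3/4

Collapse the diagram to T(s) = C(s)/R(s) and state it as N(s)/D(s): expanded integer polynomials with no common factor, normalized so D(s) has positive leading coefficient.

1. add B4, B5 (parallel); result (3*s^2 + 6*s - 1)/(s^2 + 2*s + 1)
2. reduce the series chain B1, B2, B3, (B4+B5); result (-96*s^3 - 240*s^2 - 64*s + 16)/(s^4 + 6*s^3 + 13*s^2 + 12*s + 4)
3. reduce the series chain B6, B7, B8; result (-6*s - 3)/(4*s - 4)
4. apply the feedback formula to (B1*B2*B3*(B4+B5)), (B6*B7*B8); the result is T(s) itself (integer coefficients, no common factor, positive leading denominator coefficient)

Hence the answer: (-96*s^4 - 144*s^3 + 176*s^2 + 80*s - 16)/(s^5 + 149*s^4 + 439*s^3 + 275*s^2 + 16*s - 16)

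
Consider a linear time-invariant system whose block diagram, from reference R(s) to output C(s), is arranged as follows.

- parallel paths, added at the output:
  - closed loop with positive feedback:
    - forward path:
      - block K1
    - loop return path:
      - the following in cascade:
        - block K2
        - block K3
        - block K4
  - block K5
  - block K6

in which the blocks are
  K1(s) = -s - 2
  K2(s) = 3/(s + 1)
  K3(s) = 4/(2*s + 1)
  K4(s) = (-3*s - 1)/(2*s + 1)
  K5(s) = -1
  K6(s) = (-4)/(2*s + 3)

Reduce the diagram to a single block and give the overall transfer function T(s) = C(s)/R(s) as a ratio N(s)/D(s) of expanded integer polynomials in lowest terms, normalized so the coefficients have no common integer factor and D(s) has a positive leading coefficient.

The answer is (-8*s^5 - 52*s^4 - 62*s^3 + 269*s^2 + 562*s + 155)/(8*s^4 - 44*s^3 - 242*s^2 - 283*s - 69).

Reasoning:
(1) multiply K2, K3, K4 (series): (-36*s - 12)/(4*s^3 + 8*s^2 + 5*s + 1)
(2) apply the feedback formula to K1, (K2*K3*K4): (-4*s^4 - 16*s^3 - 21*s^2 - 11*s - 2)/(4*s^3 - 28*s^2 - 79*s - 23)
(3) combine [K1/(1-K1*(K2*K3*K4))], K5, K6 in parallel, giving the overall T(s)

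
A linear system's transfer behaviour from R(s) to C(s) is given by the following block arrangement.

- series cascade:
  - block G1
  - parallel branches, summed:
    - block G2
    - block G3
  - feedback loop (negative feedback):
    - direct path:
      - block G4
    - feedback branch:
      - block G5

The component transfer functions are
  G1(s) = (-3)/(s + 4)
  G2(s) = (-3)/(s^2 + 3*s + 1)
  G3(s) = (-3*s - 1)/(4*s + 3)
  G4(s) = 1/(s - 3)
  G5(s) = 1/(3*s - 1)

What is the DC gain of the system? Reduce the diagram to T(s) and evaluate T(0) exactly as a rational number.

First reduce the diagram to T(s).

1. reduce the parallel group G2, G3; result (-3*s^3 - 10*s^2 - 18*s - 10)/(4*s^3 + 15*s^2 + 13*s + 3)
2. collapse the loop (G4 forward, G5 return); result (3*s - 1)/(3*s^2 - 10*s + 4)
3. cascade G1, (G2+G3), [G4/(1+G4*G5)]; result (27*s^4 + 81*s^3 + 132*s^2 + 36*s - 30)/(12*s^6 + 53*s^5 - 75*s^4 - 441*s^3 - 222*s^2 + 100*s + 48)
The step-3 result is T(s). Setting s = 0: T(0) = -30/48 = -5/8.

Answer: -5/8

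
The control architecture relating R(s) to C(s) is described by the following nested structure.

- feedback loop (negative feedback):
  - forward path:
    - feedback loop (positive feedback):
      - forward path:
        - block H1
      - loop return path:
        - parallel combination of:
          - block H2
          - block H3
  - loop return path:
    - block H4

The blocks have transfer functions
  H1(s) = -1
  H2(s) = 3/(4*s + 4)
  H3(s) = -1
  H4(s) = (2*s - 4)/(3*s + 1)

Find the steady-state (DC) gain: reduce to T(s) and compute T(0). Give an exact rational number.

[1] parallel reduction of H2, H3 = (-4*s - 1)/(4*s + 4)
[2] reduce the feedback loop with forward H1 and return (H2+H3) = -4*s/3 - 4/3
[3] reduce the feedback loop with forward [H1/(1-H1*(H2+H3))] and return H4 = (12*s^2 + 16*s + 4)/(8*s^2 - 17*s - 19)
Step 3 gives the overall T(s). Then T(0) = 4/(-19) = -4/19.

Final answer: -4/19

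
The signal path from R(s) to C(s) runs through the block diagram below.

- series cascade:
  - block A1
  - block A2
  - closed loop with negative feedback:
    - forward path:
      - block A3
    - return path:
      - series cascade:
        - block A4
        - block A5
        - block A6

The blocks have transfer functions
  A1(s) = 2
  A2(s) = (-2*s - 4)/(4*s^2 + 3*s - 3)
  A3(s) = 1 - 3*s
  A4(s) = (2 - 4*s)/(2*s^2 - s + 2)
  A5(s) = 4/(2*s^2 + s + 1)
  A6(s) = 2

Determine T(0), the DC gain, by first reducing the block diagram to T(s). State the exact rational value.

1. cascade A4, A5, A6; result (16 - 32*s)/(4*s^4 + 5*s^2 + s + 2)
2. apply the feedback formula to A3, (A4*A5*A6); result (-12*s^5 + 4*s^4 - 15*s^3 + 2*s^2 - 5*s + 2)/(4*s^4 + 101*s^2 - 79*s + 18)
3. cascade A1, A2, [A3/(1+A3*(A4*A5*A6))]; result (48*s^6 + 80*s^5 + 28*s^4 + 112*s^3 + 4*s^2 + 32*s - 16)/(16*s^6 + 12*s^5 + 392*s^4 - 13*s^3 - 468*s^2 + 291*s - 54)
Step 3 gives the overall T(s). Then T(0) = -16/(-54) = 8/27.

Final answer: 8/27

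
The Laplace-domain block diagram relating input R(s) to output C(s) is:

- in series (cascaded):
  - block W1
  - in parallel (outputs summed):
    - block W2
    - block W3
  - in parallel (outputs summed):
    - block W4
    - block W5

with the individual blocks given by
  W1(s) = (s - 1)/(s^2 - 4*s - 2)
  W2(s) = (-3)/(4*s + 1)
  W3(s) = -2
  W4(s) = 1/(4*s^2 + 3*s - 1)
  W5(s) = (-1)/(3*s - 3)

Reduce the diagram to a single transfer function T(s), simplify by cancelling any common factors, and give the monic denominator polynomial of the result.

Step 1 - combine W2, W3 in parallel, giving (-8*s - 5)/(4*s + 1)
Step 2 - combine W4, W5 in parallel, giving (-4*s^2 - 2)/(12*s^3 - 3*s^2 - 12*s + 3)
Step 3 - reduce the series chain W1, (W2+W3), (W4+W5), giving (32*s^3 + 20*s^2 + 16*s + 10)/(48*s^5 - 144*s^4 - 291*s^3 - 87*s^2 + 18*s + 6)
T(s) is the step-3 result (common factors already cancelled). Leading coefficient of the denominator: 48. Divide through by 48 for the monic polynomial.

Answer: s^5 - 3*s^4 - 97*s^3/16 - 29*s^2/16 + 3*s/8 + 1/8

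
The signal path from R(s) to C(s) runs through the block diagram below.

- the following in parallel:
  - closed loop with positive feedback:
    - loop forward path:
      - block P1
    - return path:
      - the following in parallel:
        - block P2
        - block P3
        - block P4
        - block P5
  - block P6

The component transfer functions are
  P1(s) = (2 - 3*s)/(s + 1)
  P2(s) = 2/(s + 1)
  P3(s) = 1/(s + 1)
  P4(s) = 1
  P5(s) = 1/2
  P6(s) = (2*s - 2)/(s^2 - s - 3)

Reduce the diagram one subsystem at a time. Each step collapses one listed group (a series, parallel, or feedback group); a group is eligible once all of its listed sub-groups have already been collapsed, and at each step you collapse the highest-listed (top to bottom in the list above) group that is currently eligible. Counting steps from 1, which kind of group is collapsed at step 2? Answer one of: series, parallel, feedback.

The answer is feedback.

Reasoning:
1. combine P2, P3, P4, P5 in parallel
2. close the feedback loop around P1, (P2+P3+P4+P5)
3. parallel reduction of [P1/(1-P1*(P2+P3+P4+P5))], P6
Step 2: feedback.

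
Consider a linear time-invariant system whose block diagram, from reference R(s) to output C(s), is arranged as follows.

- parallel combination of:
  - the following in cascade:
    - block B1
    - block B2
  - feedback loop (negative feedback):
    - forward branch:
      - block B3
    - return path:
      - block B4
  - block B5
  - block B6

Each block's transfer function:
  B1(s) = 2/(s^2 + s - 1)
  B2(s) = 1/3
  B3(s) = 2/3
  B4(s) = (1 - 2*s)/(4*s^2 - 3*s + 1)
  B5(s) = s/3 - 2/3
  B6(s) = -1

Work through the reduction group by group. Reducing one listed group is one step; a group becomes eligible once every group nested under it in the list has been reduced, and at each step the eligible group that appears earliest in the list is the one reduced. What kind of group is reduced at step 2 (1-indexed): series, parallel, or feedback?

(1) cascade B1, B2
(2) reduce the feedback loop with forward B3 and return B4
(3) add (B1*B2), [B3/(1+B3*B4)], B5, B6 (parallel)
Step 2: feedback.

Hence the answer: feedback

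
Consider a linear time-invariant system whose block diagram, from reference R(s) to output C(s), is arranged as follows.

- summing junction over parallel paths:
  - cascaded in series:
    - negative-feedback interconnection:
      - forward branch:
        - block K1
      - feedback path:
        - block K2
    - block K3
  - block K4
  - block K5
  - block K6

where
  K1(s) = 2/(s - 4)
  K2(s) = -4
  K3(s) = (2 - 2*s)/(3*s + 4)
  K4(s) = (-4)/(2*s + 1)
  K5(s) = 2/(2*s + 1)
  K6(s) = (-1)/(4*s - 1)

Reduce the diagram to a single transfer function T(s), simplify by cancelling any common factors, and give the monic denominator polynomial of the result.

Answer: s^4 - 125*s^3/12 - 451*s^2/24 - 8*s/3 + 2

Working:
Step 1. apply the feedback formula to K1, K2; result 2/(s - 12)
Step 2. series reduction of [K1/(1+K1*K2)], K3; result (4 - 4*s)/(3*s^2 - 32*s - 48)
Step 3. sum the parallel branches ([K1/(1+K1*K2)]*K3), K4, K5, K6; result (-62*s^3 + 347*s^2 + 460*s - 52)/(24*s^4 - 250*s^3 - 451*s^2 - 64*s + 48)
T(s) is the step-3 result (common factors already cancelled). Leading coefficient of the denominator: 24. Divide through by 24 for the monic polynomial.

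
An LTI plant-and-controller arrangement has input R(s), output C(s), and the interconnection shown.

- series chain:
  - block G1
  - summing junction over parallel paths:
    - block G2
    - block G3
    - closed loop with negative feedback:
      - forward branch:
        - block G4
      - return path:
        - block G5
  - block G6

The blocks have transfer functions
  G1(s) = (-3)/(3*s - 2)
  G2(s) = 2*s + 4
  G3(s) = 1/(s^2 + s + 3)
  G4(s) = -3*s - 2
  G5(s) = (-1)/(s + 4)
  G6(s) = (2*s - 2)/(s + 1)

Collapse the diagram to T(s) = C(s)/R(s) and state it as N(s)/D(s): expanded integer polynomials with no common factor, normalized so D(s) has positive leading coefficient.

Step 1 - close the feedback loop around G4, G5 gives (-3*s^2 - 14*s - 8)/(4*s + 6)
Step 2 - combine G2, G3, [G4/(1+G4*G5)] in parallel gives (5*s^4 + 19*s^3 + 45*s^2 + 62*s + 54)/(4*s^3 + 10*s^2 + 18*s + 18)
Step 3 - reduce the series chain G1, (G2+G3+[G4/(1+G4*G5)]), G6; the result is T(s) itself (integer coefficients, no common factor, positive leading denominator coefficient)

Answer: (-15*s^5 - 42*s^4 - 78*s^3 - 51*s^2 + 24*s + 162)/(6*s^5 + 17*s^4 + 28*s^3 + 26*s^2 - 9*s - 18)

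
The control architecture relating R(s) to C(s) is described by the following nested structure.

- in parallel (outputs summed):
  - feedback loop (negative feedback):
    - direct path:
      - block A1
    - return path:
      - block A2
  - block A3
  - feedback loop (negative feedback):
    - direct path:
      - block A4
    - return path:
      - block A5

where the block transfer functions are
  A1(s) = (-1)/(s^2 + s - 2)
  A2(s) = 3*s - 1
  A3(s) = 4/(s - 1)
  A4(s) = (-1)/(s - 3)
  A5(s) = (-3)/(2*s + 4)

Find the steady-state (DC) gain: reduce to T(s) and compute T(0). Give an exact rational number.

Reducing step by step:

Step 1. close the feedback loop around A1, A2: (-1)/(s^2 - 2*s - 1)
Step 2. apply the feedback formula to A4, A5: (-2*s - 4)/(2*s^2 - 2*s - 9)
Step 3. add [A1/(1+A1*A2)], A3, [A4/(1+A4*A5)] (parallel): (6*s^4 - 24*s^3 - 14*s^2 + 81*s + 23)/(2*s^5 - 8*s^4 - s^3 + 27*s^2 - 11*s - 9)
That last expression is T(s); at s = 0 only the constant terms survive, so T(0) = 23/(-9) = -23/9.

Answer: -23/9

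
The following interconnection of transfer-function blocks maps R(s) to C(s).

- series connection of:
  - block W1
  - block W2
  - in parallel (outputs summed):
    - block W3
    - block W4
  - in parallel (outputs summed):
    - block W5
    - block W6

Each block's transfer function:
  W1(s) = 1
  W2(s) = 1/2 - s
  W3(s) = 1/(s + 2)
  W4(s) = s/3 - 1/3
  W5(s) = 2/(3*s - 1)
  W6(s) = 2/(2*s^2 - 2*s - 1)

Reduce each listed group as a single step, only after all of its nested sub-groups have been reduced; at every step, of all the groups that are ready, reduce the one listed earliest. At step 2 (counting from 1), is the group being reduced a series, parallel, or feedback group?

(1) add W3, W4 (parallel)
(2) parallel reduction of W5, W6
(3) cascade W1, W2, (W3+W4), (W5+W6)
At step 2 the group reduced is parallel.

Final answer: parallel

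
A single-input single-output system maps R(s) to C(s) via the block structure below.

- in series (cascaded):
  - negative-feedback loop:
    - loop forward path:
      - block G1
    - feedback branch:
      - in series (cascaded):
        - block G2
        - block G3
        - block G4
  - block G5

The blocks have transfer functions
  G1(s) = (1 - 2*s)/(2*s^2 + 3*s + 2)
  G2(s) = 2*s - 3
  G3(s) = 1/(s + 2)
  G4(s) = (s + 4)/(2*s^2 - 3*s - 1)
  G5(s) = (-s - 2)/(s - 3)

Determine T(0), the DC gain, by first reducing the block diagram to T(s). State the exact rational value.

1. combine G2, G3, G4 in series, giving (2*s^2 + 5*s - 12)/(2*s^3 + s^2 - 7*s - 2)
2. close the feedback loop around G1, (G2*G3*G4), giving (-4*s^4 + 15*s^2 - 3*s - 2)/(4*s^5 + 8*s^4 - 11*s^3 - 31*s^2 + 9*s - 16)
3. series reduction of [G1/(1+G1*(G2*G3*G4))], G5, giving (4*s^5 + 8*s^4 - 15*s^3 - 27*s^2 + 8*s + 4)/(4*s^6 - 4*s^5 - 35*s^4 + 2*s^3 + 102*s^2 - 43*s + 48)
Step 3 gives the overall T(s). Then T(0) = 4/48 = 1/12.

Answer: 1/12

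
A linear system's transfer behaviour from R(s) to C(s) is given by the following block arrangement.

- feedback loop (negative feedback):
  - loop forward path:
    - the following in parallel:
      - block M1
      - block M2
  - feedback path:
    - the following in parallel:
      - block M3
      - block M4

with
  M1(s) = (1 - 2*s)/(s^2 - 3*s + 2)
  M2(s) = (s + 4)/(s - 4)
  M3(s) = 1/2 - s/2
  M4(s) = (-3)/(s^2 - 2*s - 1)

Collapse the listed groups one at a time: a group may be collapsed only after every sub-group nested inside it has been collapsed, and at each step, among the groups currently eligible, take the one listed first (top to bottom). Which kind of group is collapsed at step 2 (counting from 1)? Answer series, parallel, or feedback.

(1) reduce the parallel group M1, M2
(2) parallel reduction of M3, M4
(3) feedback reduction of (M1+M2), (M3+M4)
Step 2 collapses a parallel group.

Therefore the answer is parallel.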